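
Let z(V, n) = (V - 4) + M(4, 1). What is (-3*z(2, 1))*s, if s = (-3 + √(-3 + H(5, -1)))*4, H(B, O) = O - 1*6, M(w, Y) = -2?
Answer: -144 + 48*I*√10 ≈ -144.0 + 151.79*I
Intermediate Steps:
H(B, O) = -6 + O (H(B, O) = O - 6 = -6 + O)
z(V, n) = -6 + V (z(V, n) = (V - 4) - 2 = (-4 + V) - 2 = -6 + V)
s = -12 + 4*I*√10 (s = (-3 + √(-3 + (-6 - 1)))*4 = (-3 + √(-3 - 7))*4 = (-3 + √(-10))*4 = (-3 + I*√10)*4 = -12 + 4*I*√10 ≈ -12.0 + 12.649*I)
(-3*z(2, 1))*s = (-3*(-6 + 2))*(-12 + 4*I*√10) = (-3*(-4))*(-12 + 4*I*√10) = 12*(-12 + 4*I*√10) = -144 + 48*I*√10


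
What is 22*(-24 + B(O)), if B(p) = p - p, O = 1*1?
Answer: -528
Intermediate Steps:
O = 1
B(p) = 0
22*(-24 + B(O)) = 22*(-24 + 0) = 22*(-24) = -528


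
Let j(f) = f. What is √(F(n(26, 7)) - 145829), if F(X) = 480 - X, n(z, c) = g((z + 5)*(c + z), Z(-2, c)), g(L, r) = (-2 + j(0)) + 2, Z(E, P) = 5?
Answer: I*√145349 ≈ 381.25*I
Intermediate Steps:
g(L, r) = 0 (g(L, r) = (-2 + 0) + 2 = -2 + 2 = 0)
n(z, c) = 0
√(F(n(26, 7)) - 145829) = √((480 - 1*0) - 145829) = √((480 + 0) - 145829) = √(480 - 145829) = √(-145349) = I*√145349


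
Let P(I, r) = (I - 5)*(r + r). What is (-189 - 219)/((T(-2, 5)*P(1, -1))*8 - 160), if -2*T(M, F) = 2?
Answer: 51/28 ≈ 1.8214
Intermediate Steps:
T(M, F) = -1 (T(M, F) = -½*2 = -1)
P(I, r) = 2*r*(-5 + I) (P(I, r) = (-5 + I)*(2*r) = 2*r*(-5 + I))
(-189 - 219)/((T(-2, 5)*P(1, -1))*8 - 160) = (-189 - 219)/(-2*(-1)*(-5 + 1)*8 - 160) = -408/(-2*(-1)*(-4)*8 - 160) = -408/(-1*8*8 - 160) = -408/(-8*8 - 160) = -408/(-64 - 160) = -408/(-224) = -408*(-1/224) = 51/28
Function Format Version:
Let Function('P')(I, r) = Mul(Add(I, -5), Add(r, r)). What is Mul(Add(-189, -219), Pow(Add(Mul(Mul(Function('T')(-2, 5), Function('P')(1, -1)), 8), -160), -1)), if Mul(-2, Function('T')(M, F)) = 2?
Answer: Rational(51, 28) ≈ 1.8214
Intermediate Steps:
Function('T')(M, F) = -1 (Function('T')(M, F) = Mul(Rational(-1, 2), 2) = -1)
Function('P')(I, r) = Mul(2, r, Add(-5, I)) (Function('P')(I, r) = Mul(Add(-5, I), Mul(2, r)) = Mul(2, r, Add(-5, I)))
Mul(Add(-189, -219), Pow(Add(Mul(Mul(Function('T')(-2, 5), Function('P')(1, -1)), 8), -160), -1)) = Mul(Add(-189, -219), Pow(Add(Mul(Mul(-1, Mul(2, -1, Add(-5, 1))), 8), -160), -1)) = Mul(-408, Pow(Add(Mul(Mul(-1, Mul(2, -1, -4)), 8), -160), -1)) = Mul(-408, Pow(Add(Mul(Mul(-1, 8), 8), -160), -1)) = Mul(-408, Pow(Add(Mul(-8, 8), -160), -1)) = Mul(-408, Pow(Add(-64, -160), -1)) = Mul(-408, Pow(-224, -1)) = Mul(-408, Rational(-1, 224)) = Rational(51, 28)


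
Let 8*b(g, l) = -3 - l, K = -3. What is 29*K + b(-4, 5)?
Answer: -88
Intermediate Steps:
b(g, l) = -3/8 - l/8 (b(g, l) = (-3 - l)/8 = -3/8 - l/8)
29*K + b(-4, 5) = 29*(-3) + (-3/8 - ⅛*5) = -87 + (-3/8 - 5/8) = -87 - 1 = -88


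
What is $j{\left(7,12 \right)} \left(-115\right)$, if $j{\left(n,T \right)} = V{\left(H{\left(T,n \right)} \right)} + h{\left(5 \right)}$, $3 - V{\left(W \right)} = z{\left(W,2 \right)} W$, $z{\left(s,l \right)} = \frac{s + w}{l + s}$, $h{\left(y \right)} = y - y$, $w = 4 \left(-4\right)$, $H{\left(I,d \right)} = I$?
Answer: $- \frac{5175}{7} \approx -739.29$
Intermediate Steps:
$w = -16$
$h{\left(y \right)} = 0$
$z{\left(s,l \right)} = \frac{-16 + s}{l + s}$ ($z{\left(s,l \right)} = \frac{s - 16}{l + s} = \frac{-16 + s}{l + s}$)
$V{\left(W \right)} = 3 - \frac{W \left(-16 + W\right)}{2 + W}$ ($V{\left(W \right)} = 3 - \frac{-16 + W}{2 + W} W = 3 - \frac{W \left(-16 + W\right)}{2 + W}$)
$j{\left(n,T \right)} = \frac{6 - T^{2} + 19 T}{2 + T}$ ($j{\left(n,T \right)} = \frac{6 - T^{2} + 19 T}{2 + T} + 0 = \frac{6 - T^{2} + 19 T}{2 + T}$)
$j{\left(7,12 \right)} \left(-115\right) = \frac{6 - 12^{2} + 19 \cdot 12}{2 + 12} \left(-115\right) = \frac{6 - 144 + 228}{14} \left(-115\right) = \frac{1}{14} \cdot 90 \left(-115\right) = \frac{45}{7} \left(-115\right) = - \frac{5175}{7}$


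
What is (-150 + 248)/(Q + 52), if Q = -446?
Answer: -49/197 ≈ -0.24873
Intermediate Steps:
(-150 + 248)/(Q + 52) = (-150 + 248)/(-446 + 52) = 98/(-394) = 98*(-1/394) = -49/197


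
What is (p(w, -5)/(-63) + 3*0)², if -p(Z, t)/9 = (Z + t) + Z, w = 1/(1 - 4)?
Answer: 289/441 ≈ 0.65533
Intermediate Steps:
w = -⅓ (w = 1/(-3) = -⅓ ≈ -0.33333)
p(Z, t) = -18*Z - 9*t (p(Z, t) = -9*((Z + t) + Z) = -9*(t + 2*Z) = -18*Z - 9*t)
(p(w, -5)/(-63) + 3*0)² = ((-18*(-⅓) - 9*(-5))/(-63) + 3*0)² = ((6 + 45)*(-1/63) + 0)² = (51*(-1/63) + 0)² = (-17/21 + 0)² = (-17/21)² = 289/441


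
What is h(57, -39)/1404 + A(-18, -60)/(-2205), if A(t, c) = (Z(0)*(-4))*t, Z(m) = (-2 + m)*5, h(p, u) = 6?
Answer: 3793/11466 ≈ 0.33080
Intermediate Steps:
Z(m) = -10 + 5*m
A(t, c) = 40*t (A(t, c) = ((-10 + 5*0)*(-4))*t = ((-10 + 0)*(-4))*t = (-10*(-4))*t = 40*t)
h(57, -39)/1404 + A(-18, -60)/(-2205) = 6/1404 + (40*(-18))/(-2205) = 6*(1/1404) - 720*(-1/2205) = 1/234 + 16/49 = 3793/11466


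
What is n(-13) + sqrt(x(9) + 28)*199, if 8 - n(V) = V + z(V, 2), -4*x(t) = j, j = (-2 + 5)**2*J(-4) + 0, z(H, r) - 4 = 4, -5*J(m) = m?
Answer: 13 + 199*sqrt(655)/5 ≈ 1031.6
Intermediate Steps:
J(m) = -m/5
z(H, r) = 8 (z(H, r) = 4 + 4 = 8)
j = 36/5 (j = (-2 + 5)**2*(-1/5*(-4)) + 0 = 3**2*(4/5) + 0 = 9*(4/5) + 0 = 36/5 + 0 = 36/5 ≈ 7.2000)
x(t) = -9/5 (x(t) = -1/4*36/5 = -9/5)
n(V) = -V (n(V) = 8 - (V + 8) = 8 - (8 + V) = 8 + (-8 - V) = -V)
n(-13) + sqrt(x(9) + 28)*199 = -1*(-13) + sqrt(-9/5 + 28)*199 = 13 + sqrt(131/5)*199 = 13 + (sqrt(655)/5)*199 = 13 + 199*sqrt(655)/5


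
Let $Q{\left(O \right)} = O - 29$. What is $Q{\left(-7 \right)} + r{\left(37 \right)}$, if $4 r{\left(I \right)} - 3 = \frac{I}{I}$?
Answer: $-35$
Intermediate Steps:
$r{\left(I \right)} = 1$ ($r{\left(I \right)} = \frac{3}{4} + \frac{I \frac{1}{I}}{4} = \frac{3}{4} + \frac{1}{4} \cdot 1 = \frac{3}{4} + \frac{1}{4} = 1$)
$Q{\left(O \right)} = -29 + O$ ($Q{\left(O \right)} = O - 29 = -29 + O$)
$Q{\left(-7 \right)} + r{\left(37 \right)} = \left(-29 - 7\right) + 1 = -36 + 1 = -35$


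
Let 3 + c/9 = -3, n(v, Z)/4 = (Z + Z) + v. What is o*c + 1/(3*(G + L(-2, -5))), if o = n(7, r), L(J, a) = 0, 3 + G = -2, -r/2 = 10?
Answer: 106919/15 ≈ 7127.9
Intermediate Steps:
r = -20 (r = -2*10 = -20)
G = -5 (G = -3 - 2 = -5)
n(v, Z) = 4*v + 8*Z (n(v, Z) = 4*((Z + Z) + v) = 4*(2*Z + v) = 4*(v + 2*Z) = 4*v + 8*Z)
c = -54 (c = -27 + 9*(-3) = -27 - 27 = -54)
o = -132 (o = 4*7 + 8*(-20) = 28 - 160 = -132)
o*c + 1/(3*(G + L(-2, -5))) = -132*(-54) + 1/(3*(-5 + 0)) = 7128 + 1/(3*(-5)) = 7128 + 1/(-15) = 7128 - 1/15 = 106919/15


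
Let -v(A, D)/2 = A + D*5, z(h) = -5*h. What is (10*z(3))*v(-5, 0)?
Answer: -1500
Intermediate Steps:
v(A, D) = -10*D - 2*A (v(A, D) = -2*(A + D*5) = -2*(A + 5*D) = -10*D - 2*A)
(10*z(3))*v(-5, 0) = (10*(-5*3))*(-10*0 - 2*(-5)) = (10*(-15))*(0 + 10) = -150*10 = -1500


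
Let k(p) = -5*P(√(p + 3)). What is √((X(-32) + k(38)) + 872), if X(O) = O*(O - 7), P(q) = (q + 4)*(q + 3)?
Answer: √(1855 - 35*√41) ≈ 40.384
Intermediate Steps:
P(q) = (3 + q)*(4 + q) (P(q) = (4 + q)*(3 + q) = (3 + q)*(4 + q))
X(O) = O*(-7 + O)
k(p) = -75 - 35*√(3 + p) - 5*p (k(p) = -5*(12 + (√(p + 3))² + 7*√(p + 3)) = -5*(12 + (√(3 + p))² + 7*√(3 + p)) = -5*(12 + (3 + p) + 7*√(3 + p)) = -5*(15 + p + 7*√(3 + p)) = -75 - 35*√(3 + p) - 5*p)
√((X(-32) + k(38)) + 872) = √((-32*(-7 - 32) + (-75 - 35*√(3 + 38) - 5*38)) + 872) = √((-32*(-39) + (-75 - 35*√41 - 190)) + 872) = √((1248 + (-265 - 35*√41)) + 872) = √((983 - 35*√41) + 872) = √(1855 - 35*√41)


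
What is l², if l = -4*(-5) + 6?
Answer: 676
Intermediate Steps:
l = 26 (l = 20 + 6 = 26)
l² = 26² = 676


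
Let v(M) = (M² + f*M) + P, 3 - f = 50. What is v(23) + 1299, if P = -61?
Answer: 686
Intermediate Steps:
f = -47 (f = 3 - 1*50 = 3 - 50 = -47)
v(M) = -61 + M² - 47*M (v(M) = (M² - 47*M) - 61 = -61 + M² - 47*M)
v(23) + 1299 = (-61 + 23² - 47*23) + 1299 = (-61 + 529 - 1081) + 1299 = -613 + 1299 = 686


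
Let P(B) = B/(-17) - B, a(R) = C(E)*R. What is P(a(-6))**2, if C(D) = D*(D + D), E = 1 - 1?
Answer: 0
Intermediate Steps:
E = 0
C(D) = 2*D**2 (C(D) = D*(2*D) = 2*D**2)
a(R) = 0 (a(R) = (2*0**2)*R = (2*0)*R = 0*R = 0)
P(B) = -18*B/17 (P(B) = B*(-1/17) - B = -B/17 - B = -18*B/17)
P(a(-6))**2 = (-18/17*0)**2 = 0**2 = 0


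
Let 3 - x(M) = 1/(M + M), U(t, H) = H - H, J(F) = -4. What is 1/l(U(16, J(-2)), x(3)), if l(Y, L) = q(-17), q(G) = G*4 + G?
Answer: -1/85 ≈ -0.011765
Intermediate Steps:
q(G) = 5*G (q(G) = 4*G + G = 5*G)
U(t, H) = 0
x(M) = 3 - 1/(2*M) (x(M) = 3 - 1/(M + M) = 3 - 1/(2*M))
l(Y, L) = -85 (l(Y, L) = 5*(-17) = -85)
1/l(U(16, J(-2)), x(3)) = 1/(-85) = -1/85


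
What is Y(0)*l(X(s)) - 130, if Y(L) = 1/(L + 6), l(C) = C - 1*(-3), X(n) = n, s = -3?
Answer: -130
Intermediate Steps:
l(C) = 3 + C (l(C) = C + 3 = 3 + C)
Y(L) = 1/(6 + L)
Y(0)*l(X(s)) - 130 = (3 - 3)/(6 + 0) - 130 = 0/6 - 130 = (1/6)*0 - 130 = 0 - 130 = -130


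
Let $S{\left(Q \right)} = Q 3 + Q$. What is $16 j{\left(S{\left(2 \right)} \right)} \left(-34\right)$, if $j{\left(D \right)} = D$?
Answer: $-4352$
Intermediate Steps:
$S{\left(Q \right)} = 4 Q$ ($S{\left(Q \right)} = 3 Q + Q = 4 Q$)
$16 j{\left(S{\left(2 \right)} \right)} \left(-34\right) = 16 \cdot 4 \cdot 2 \left(-34\right) = 16 \cdot 8 \left(-34\right) = 128 \left(-34\right) = -4352$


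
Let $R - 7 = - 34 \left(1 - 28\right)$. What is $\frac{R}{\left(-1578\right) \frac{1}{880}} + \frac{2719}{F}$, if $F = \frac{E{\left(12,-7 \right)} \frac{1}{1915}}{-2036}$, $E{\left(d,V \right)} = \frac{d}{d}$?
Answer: $- \frac{8364361298540}{789} \approx -1.0601 \cdot 10^{10}$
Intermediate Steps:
$R = 925$ ($R = 7 - 34 \left(1 - 28\right) = 7 - -918 = 7 + 918 = 925$)
$E{\left(d,V \right)} = 1$
$F = - \frac{1}{3898940}$ ($F = \frac{1 \cdot \frac{1}{1915}}{-2036} = 1 \cdot \frac{1}{1915} \left(- \frac{1}{2036}\right) = \frac{1}{1915} \left(- \frac{1}{2036}\right) = - \frac{1}{3898940} \approx -2.5648 \cdot 10^{-7}$)
$\frac{R}{\left(-1578\right) \frac{1}{880}} + \frac{2719}{F} = \frac{925}{\left(-1578\right) \frac{1}{880}} + \frac{2719}{- \frac{1}{3898940}} = \frac{925}{\left(-1578\right) \frac{1}{880}} + 2719 \left(-3898940\right) = \frac{925}{- \frac{789}{440}} - 10601217860 = 925 \left(- \frac{440}{789}\right) - 10601217860 = - \frac{407000}{789} - 10601217860 = - \frac{8364361298540}{789}$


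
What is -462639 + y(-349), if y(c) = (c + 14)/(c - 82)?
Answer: -199397074/431 ≈ -4.6264e+5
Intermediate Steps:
y(c) = (14 + c)/(-82 + c)
-462639 + y(-349) = -462639 + (14 - 349)/(-82 - 349) = -462639 - 335/(-431) = -462639 - 1/431*(-335) = -462639 + 335/431 = -199397074/431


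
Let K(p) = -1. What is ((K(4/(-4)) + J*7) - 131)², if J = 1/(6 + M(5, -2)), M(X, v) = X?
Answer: 2088025/121 ≈ 17256.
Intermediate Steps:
J = 1/11 (J = 1/(6 + 5) = 1/11 ≈ 0.090909)
((K(4/(-4)) + J*7) - 131)² = ((-1 + (1/11)*7) - 131)² = ((-1 + 7/11) - 131)² = (-4/11 - 131)² = (-1445/11)² = 2088025/121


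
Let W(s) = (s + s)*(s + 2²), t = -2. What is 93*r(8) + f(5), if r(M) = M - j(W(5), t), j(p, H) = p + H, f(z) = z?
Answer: -7435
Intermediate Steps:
W(s) = 2*s*(4 + s) (W(s) = (2*s)*(s + 4) = (2*s)*(4 + s) = 2*s*(4 + s))
j(p, H) = H + p
r(M) = -88 + M (r(M) = M - (-2 + 2*5*(4 + 5)) = M - (-2 + 2*5*9) = M - (-2 + 90) = M - 1*88 = M - 88 = -88 + M)
93*r(8) + f(5) = 93*(-88 + 8) + 5 = 93*(-80) + 5 = -7440 + 5 = -7435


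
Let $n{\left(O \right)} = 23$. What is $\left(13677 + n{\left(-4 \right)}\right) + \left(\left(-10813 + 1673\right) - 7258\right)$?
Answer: $-2698$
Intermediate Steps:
$\left(13677 + n{\left(-4 \right)}\right) + \left(\left(-10813 + 1673\right) - 7258\right) = \left(13677 + 23\right) + \left(\left(-10813 + 1673\right) - 7258\right) = 13700 - 16398 = -2698$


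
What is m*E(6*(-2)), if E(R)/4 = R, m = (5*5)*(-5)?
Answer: 6000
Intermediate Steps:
m = -125 (m = 25*(-5) = -125)
E(R) = 4*R
m*E(6*(-2)) = -500*6*(-2) = -500*(-12) = -125*(-48) = 6000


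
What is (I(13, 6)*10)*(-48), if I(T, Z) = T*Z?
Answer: -37440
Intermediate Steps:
(I(13, 6)*10)*(-48) = ((13*6)*10)*(-48) = (78*10)*(-48) = 780*(-48) = -37440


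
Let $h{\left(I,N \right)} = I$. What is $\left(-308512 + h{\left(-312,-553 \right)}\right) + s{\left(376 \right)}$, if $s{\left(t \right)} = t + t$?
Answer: $-308072$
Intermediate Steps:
$s{\left(t \right)} = 2 t$
$\left(-308512 + h{\left(-312,-553 \right)}\right) + s{\left(376 \right)} = \left(-308512 - 312\right) + 2 \cdot 376 = -308824 + 752 = -308072$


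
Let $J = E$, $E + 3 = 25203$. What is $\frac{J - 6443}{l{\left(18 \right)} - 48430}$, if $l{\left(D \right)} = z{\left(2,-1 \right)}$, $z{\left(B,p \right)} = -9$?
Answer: $- \frac{18757}{48439} \approx -0.38723$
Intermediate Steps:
$l{\left(D \right)} = -9$
$E = 25200$ ($E = -3 + 25203 = 25200$)
$J = 25200$
$\frac{J - 6443}{l{\left(18 \right)} - 48430} = \frac{25200 - 6443}{-9 - 48430} = \frac{18757}{-48439} = 18757 \left(- \frac{1}{48439}\right) = - \frac{18757}{48439}$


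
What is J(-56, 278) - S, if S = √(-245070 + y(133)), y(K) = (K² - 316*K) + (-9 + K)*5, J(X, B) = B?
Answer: 278 - I*√268789 ≈ 278.0 - 518.45*I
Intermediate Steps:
y(K) = -45 + K² - 311*K (y(K) = (K² - 316*K) + (-45 + 5*K) = -45 + K² - 311*K)
S = I*√268789 (S = √(-245070 + (-45 + 133² - 311*133)) = √(-245070 + (-45 + 17689 - 41363)) = √(-245070 - 23719) = √(-268789) = I*√268789 ≈ 518.45*I)
J(-56, 278) - S = 278 - I*√268789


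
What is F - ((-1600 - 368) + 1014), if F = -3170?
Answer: -2216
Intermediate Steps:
F - ((-1600 - 368) + 1014) = -3170 - ((-1600 - 368) + 1014) = -3170 - (-1968 + 1014) = -3170 - 1*(-954) = -3170 + 954 = -2216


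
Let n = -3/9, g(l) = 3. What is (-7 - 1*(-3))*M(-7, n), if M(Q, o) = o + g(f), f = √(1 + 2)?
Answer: -32/3 ≈ -10.667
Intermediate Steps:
f = √3 ≈ 1.7320
n = -⅓ (n = -3*⅑ = -⅓ ≈ -0.33333)
M(Q, o) = 3 + o (M(Q, o) = o + 3 = 3 + o)
(-7 - 1*(-3))*M(-7, n) = (-7 - 1*(-3))*(3 - ⅓) = (-7 + 3)*(8/3) = -4*8/3 = -32/3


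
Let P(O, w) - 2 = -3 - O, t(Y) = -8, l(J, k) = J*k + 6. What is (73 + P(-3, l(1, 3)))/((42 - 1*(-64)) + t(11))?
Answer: 75/98 ≈ 0.76531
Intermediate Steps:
l(J, k) = 6 + J*k
P(O, w) = -1 - O (P(O, w) = 2 + (-3 - O) = -1 - O)
(73 + P(-3, l(1, 3)))/((42 - 1*(-64)) + t(11)) = (73 + (-1 - 1*(-3)))/((42 - 1*(-64)) - 8) = (73 + (-1 + 3))/((42 + 64) - 8) = (73 + 2)/(106 - 8) = 75/98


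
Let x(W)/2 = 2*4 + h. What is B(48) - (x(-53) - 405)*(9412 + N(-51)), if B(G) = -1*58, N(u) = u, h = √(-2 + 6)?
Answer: 3603927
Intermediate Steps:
h = 2 (h = √4 = 2)
x(W) = 20 (x(W) = 2*(2*4 + 2) = 2*(8 + 2) = 2*10 = 20)
B(G) = -58
B(48) - (x(-53) - 405)*(9412 + N(-51)) = -58 - (20 - 405)*(9412 - 51) = -58 - (-385)*9361 = -58 - 1*(-3603985) = -58 + 3603985 = 3603927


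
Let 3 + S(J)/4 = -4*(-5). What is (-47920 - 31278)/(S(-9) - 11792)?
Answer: 39599/5862 ≈ 6.7552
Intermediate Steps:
S(J) = 68 (S(J) = -12 + 4*(-4*(-5)) = -12 + 4*20 = -12 + 80 = 68)
(-47920 - 31278)/(S(-9) - 11792) = (-47920 - 31278)/(68 - 11792) = -79198/(-11724) = -79198*(-1/11724) = 39599/5862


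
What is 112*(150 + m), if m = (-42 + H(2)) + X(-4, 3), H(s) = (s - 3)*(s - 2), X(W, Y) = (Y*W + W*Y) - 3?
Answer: 9072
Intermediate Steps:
X(W, Y) = -3 + 2*W*Y (X(W, Y) = (W*Y + W*Y) - 3 = 2*W*Y - 3 = -3 + 2*W*Y)
H(s) = (-3 + s)*(-2 + s)
m = -69 (m = (-42 + (6 + 2² - 5*2)) + (-3 + 2*(-4)*3) = (-42 + (6 + 4 - 10)) + (-3 - 24) = (-42 + 0) - 27 = -42 - 27 = -69)
112*(150 + m) = 112*(150 - 69) = 112*81 = 9072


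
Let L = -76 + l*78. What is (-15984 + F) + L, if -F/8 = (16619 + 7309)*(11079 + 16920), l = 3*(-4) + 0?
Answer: -5359697572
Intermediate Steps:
l = -12 (l = -12 + 0 = -12)
F = -5359680576 (F = -8*(16619 + 7309)*(11079 + 16920) = -191424*27999 = -8*669960072 = -5359680576)
L = -1012 (L = -76 - 12*78 = -76 - 936 = -1012)
(-15984 + F) + L = (-15984 - 5359680576) - 1012 = -5359696560 - 1012 = -5359697572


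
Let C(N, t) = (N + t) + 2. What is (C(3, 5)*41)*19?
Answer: 7790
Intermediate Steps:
C(N, t) = 2 + N + t
(C(3, 5)*41)*19 = ((2 + 3 + 5)*41)*19 = (10*41)*19 = 410*19 = 7790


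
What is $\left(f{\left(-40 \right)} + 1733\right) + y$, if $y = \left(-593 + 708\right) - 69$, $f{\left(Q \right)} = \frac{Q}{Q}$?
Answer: $1780$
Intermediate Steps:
$f{\left(Q \right)} = 1$
$y = 46$ ($y = 115 - 69 = 46$)
$\left(f{\left(-40 \right)} + 1733\right) + y = \left(1 + 1733\right) + 46 = 1734 + 46 = 1780$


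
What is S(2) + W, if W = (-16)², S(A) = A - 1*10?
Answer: 248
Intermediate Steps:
S(A) = -10 + A (S(A) = A - 10 = -10 + A)
W = 256
S(2) + W = (-10 + 2) + 256 = -8 + 256 = 248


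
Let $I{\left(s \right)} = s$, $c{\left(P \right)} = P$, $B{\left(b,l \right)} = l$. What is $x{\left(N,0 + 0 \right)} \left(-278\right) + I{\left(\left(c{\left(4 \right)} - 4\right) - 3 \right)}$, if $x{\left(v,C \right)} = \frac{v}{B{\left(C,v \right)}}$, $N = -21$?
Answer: $-281$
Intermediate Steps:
$x{\left(v,C \right)} = 1$ ($x{\left(v,C \right)} = \frac{v}{v} = 1$)
$x{\left(N,0 + 0 \right)} \left(-278\right) + I{\left(\left(c{\left(4 \right)} - 4\right) - 3 \right)} = 1 \left(-278\right) + \left(\left(4 - 4\right) - 3\right) = -278 + \left(0 - 3\right) = -278 - 3 = -281$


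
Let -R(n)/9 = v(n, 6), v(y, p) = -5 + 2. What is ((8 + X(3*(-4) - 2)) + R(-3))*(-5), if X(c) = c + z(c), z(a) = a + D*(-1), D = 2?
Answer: -25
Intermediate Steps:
v(y, p) = -3
R(n) = 27 (R(n) = -9*(-3) = 27)
z(a) = -2 + a (z(a) = a + 2*(-1) = a - 2 = -2 + a)
X(c) = -2 + 2*c (X(c) = c + (-2 + c) = -2 + 2*c)
((8 + X(3*(-4) - 2)) + R(-3))*(-5) = ((8 + (-2 + 2*(3*(-4) - 2))) + 27)*(-5) = ((8 + (-2 + 2*(-12 - 2))) + 27)*(-5) = ((8 + (-2 + 2*(-14))) + 27)*(-5) = ((8 + (-2 - 28)) + 27)*(-5) = ((8 - 30) + 27)*(-5) = (-22 + 27)*(-5) = 5*(-5) = -25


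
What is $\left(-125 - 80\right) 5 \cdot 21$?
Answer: $-21525$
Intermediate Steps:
$\left(-125 - 80\right) 5 \cdot 21 = \left(-205\right) 105 = -21525$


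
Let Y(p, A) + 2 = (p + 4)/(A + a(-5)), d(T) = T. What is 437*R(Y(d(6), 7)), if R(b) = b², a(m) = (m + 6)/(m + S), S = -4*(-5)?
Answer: 419957/2809 ≈ 149.50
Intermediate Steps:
S = 20
a(m) = (6 + m)/(20 + m) (a(m) = (m + 6)/(m + 20) = (6 + m)/(20 + m))
Y(p, A) = -2 + (4 + p)/(1/15 + A) (Y(p, A) = -2 + (p + 4)/(A + (6 - 5)/(20 - 5)) = -2 + (4 + p)/(A + 1/15) = -2 + (4 + p)/(1/15 + A))
437*R(Y(d(6), 7)) = 437*((58 - 30*7 + 15*6)/(1 + 15*7))² = 437*((58 - 210 + 90)/(1 + 105))² = 437*(-62/106)² = 437*((1/106)*(-62))² = 437*(-31/53)² = 437*(961/2809) = 419957/2809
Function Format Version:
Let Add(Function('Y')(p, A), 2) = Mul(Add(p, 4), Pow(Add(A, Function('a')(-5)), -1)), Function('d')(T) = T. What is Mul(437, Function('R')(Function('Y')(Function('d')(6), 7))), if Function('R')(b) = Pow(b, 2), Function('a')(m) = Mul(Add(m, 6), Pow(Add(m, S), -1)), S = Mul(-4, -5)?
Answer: Rational(419957, 2809) ≈ 149.50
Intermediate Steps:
S = 20
Function('a')(m) = Mul(Pow(Add(20, m), -1), Add(6, m)) (Function('a')(m) = Mul(Add(m, 6), Pow(Add(m, 20), -1)) = Mul(Add(6, m), Pow(Add(20, m), -1)) = Mul(Pow(Add(20, m), -1), Add(6, m)))
Function('Y')(p, A) = Add(-2, Mul(Pow(Add(Rational(1, 15), A), -1), Add(4, p))) (Function('Y')(p, A) = Add(-2, Mul(Add(p, 4), Pow(Add(A, Mul(Pow(Add(20, -5), -1), Add(6, -5))), -1))) = Add(-2, Mul(Add(4, p), Pow(Add(A, Mul(Pow(15, -1), 1)), -1))) = Add(-2, Mul(Add(4, p), Pow(Add(A, Mul(Rational(1, 15), 1)), -1))) = Add(-2, Mul(Add(4, p), Pow(Add(A, Rational(1, 15)), -1))) = Add(-2, Mul(Add(4, p), Pow(Add(Rational(1, 15), A), -1))) = Add(-2, Mul(Pow(Add(Rational(1, 15), A), -1), Add(4, p))))
Mul(437, Function('R')(Function('Y')(Function('d')(6), 7))) = Mul(437, Pow(Mul(Pow(Add(1, Mul(15, 7)), -1), Add(58, Mul(-30, 7), Mul(15, 6))), 2)) = Mul(437, Pow(Mul(Pow(Add(1, 105), -1), Add(58, -210, 90)), 2)) = Mul(437, Pow(Mul(Pow(106, -1), -62), 2)) = Mul(437, Pow(Mul(Rational(1, 106), -62), 2)) = Mul(437, Pow(Rational(-31, 53), 2)) = Mul(437, Rational(961, 2809)) = Rational(419957, 2809)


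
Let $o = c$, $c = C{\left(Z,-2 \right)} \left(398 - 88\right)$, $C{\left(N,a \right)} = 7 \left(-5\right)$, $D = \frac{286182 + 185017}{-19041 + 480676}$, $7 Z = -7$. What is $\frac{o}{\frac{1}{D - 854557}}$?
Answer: $\frac{856049700406320}{92327} \approx 9.2719 \cdot 10^{9}$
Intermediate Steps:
$Z = -1$ ($Z = \frac{1}{7} \left(-7\right) = -1$)
$D = \frac{471199}{461635} \approx 1.0207$
$C{\left(N,a \right)} = -35$
$c = -10850$ ($c = - 35 \left(398 - 88\right) = \left(-35\right) 310 = -10850$)
$o = -10850$
$\frac{o}{\frac{1}{D - 854557}} = - \frac{10850}{\frac{1}{\frac{471199}{461635} - 854557}} = - \frac{10850}{\frac{1}{- \frac{394492949496}{461635}}} = - \frac{10850}{- \frac{461635}{394492949496}} = \left(-10850\right) \left(- \frac{394492949496}{461635}\right) = \frac{856049700406320}{92327}$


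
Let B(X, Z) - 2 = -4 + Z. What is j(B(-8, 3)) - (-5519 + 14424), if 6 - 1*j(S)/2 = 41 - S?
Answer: -8973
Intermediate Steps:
B(X, Z) = -2 + Z (B(X, Z) = 2 + (-4 + Z) = -2 + Z)
j(S) = -70 + 2*S (j(S) = 12 - 2*(41 - S) = 12 + (-82 + 2*S) = -70 + 2*S)
j(B(-8, 3)) - (-5519 + 14424) = (-70 + 2*(-2 + 3)) - (-5519 + 14424) = (-70 + 2*1) - 1*8905 = (-70 + 2) - 8905 = -68 - 8905 = -8973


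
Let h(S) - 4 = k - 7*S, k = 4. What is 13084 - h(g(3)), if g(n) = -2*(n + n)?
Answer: 12992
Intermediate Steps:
g(n) = -4*n
h(S) = 8 - 7*S (h(S) = 4 + (4 - 7*S) = 8 - 7*S)
13084 - h(g(3)) = 13084 - (8 - (-28)*3) = 13084 - (8 - 7*(-12)) = 13084 - (8 + 84) = 13084 - 1*92 = 13084 - 92 = 12992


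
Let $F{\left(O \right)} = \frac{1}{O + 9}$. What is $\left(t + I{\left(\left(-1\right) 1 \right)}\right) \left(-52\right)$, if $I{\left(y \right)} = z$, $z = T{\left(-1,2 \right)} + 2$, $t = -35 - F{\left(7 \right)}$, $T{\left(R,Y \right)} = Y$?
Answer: $\frac{6461}{4} \approx 1615.3$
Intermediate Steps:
$F{\left(O \right)} = \frac{1}{9 + O}$
$t = - \frac{561}{16}$ ($t = -35 - \frac{1}{9 + 7} = -35 - \frac{1}{16} = - \frac{561}{16} \approx -35.063$)
$z = 4$ ($z = 2 + 2 = 4$)
$I{\left(y \right)} = 4$
$\left(t + I{\left(\left(-1\right) 1 \right)}\right) \left(-52\right) = \left(- \frac{561}{16} + 4\right) \left(-52\right) = \left(- \frac{497}{16}\right) \left(-52\right) = \frac{6461}{4}$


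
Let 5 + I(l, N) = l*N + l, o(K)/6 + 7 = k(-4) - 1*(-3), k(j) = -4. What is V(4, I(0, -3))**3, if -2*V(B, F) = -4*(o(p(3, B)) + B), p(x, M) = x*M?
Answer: -681472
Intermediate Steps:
p(x, M) = M*x
o(K) = -48 (o(K) = -42 + 6*(-4 - 1*(-3)) = -42 + 6*(-4 + 3) = -42 + 6*(-1) = -42 - 6 = -48)
I(l, N) = -5 + l + N*l (I(l, N) = -5 + (l*N + l) = -5 + (N*l + l) = -5 + (l + N*l) = -5 + l + N*l)
V(B, F) = -96 + 2*B (V(B, F) = -(-2)*(-48 + B) = -(192 - 4*B)/2 = -96 + 2*B)
V(4, I(0, -3))**3 = (-96 + 2*4)**3 = (-96 + 8)**3 = (-88)**3 = -681472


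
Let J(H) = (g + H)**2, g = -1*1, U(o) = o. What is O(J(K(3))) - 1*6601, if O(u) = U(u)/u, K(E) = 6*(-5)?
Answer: -6600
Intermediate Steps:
K(E) = -30
g = -1
J(H) = (-1 + H)**2
O(u) = 1 (O(u) = u/u = 1)
O(J(K(3))) - 1*6601 = 1 - 1*6601 = 1 - 6601 = -6600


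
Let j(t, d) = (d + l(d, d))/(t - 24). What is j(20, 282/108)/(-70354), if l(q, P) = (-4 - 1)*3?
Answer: -223/5065488 ≈ -4.4023e-5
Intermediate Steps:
l(q, P) = -15 (l(q, P) = -5*3 = -15)
j(t, d) = (-15 + d)/(-24 + t) (j(t, d) = (d - 15)/(t - 24) = (-15 + d)/(-24 + t))
j(20, 282/108)/(-70354) = ((-15 + 282/108)/(-24 + 20))/(-70354) = ((-15 + 282*(1/108))/(-4))*(-1/70354) = -(-15 + 47/18)/4*(-1/70354) = -1/4*(-223/18)*(-1/70354) = (223/72)*(-1/70354) = -223/5065488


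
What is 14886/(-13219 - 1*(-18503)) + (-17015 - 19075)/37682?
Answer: 92558673/49777922 ≈ 1.8594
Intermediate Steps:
14886/(-13219 - 1*(-18503)) + (-17015 - 19075)/37682 = 14886/(-13219 + 18503) - 36090*1/37682 = 14886/5284 - 18045/18841 = 14886*(1/5284) - 18045/18841 = 7443/2642 - 18045/18841 = 92558673/49777922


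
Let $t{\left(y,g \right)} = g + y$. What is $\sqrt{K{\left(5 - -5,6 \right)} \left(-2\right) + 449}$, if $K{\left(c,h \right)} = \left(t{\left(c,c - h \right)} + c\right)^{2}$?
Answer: $i \sqrt{703} \approx 26.514 i$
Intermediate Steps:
$K{\left(c,h \right)} = \left(- h + 3 c\right)^{2}$ ($K{\left(c,h \right)} = \left(\left(\left(c - h\right) + c\right) + c\right)^{2} = \left(\left(- h + 2 c\right) + c\right)^{2} = \left(- h + 3 c\right)^{2}$)
$\sqrt{K{\left(5 - -5,6 \right)} \left(-2\right) + 449} = \sqrt{\left(\left(-1\right) 6 + 3 \left(5 - -5\right)\right)^{2} \left(-2\right) + 449} = \sqrt{\left(-6 + 3 \left(5 + 5\right)\right)^{2} \left(-2\right) + 449} = \sqrt{\left(-6 + 3 \cdot 10\right)^{2} \left(-2\right) + 449} = \sqrt{\left(-6 + 30\right)^{2} \left(-2\right) + 449} = \sqrt{24^{2} \left(-2\right) + 449} = \sqrt{576 \left(-2\right) + 449} = \sqrt{-1152 + 449} = \sqrt{-703} = i \sqrt{703}$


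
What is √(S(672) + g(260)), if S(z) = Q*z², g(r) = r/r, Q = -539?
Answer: 5*I*√9736151 ≈ 15601.0*I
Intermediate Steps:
g(r) = 1
S(z) = -539*z²
√(S(672) + g(260)) = √(-539*672² + 1) = √(-539*451584 + 1) = √(-243403776 + 1) = √(-243403775) = 5*I*√9736151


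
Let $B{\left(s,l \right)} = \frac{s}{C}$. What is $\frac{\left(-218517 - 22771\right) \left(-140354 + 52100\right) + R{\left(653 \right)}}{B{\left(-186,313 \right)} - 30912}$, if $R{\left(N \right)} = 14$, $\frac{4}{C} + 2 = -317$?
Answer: $- \frac{42589262332}{32157} \approx -1.3244 \cdot 10^{6}$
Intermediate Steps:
$C = - \frac{4}{319}$ ($C = \frac{4}{-2 - 317} = \frac{4}{-319} = 4 \left(- \frac{1}{319}\right) = - \frac{4}{319} \approx -0.012539$)
$B{\left(s,l \right)} = - \frac{319 s}{4}$ ($B{\left(s,l \right)} = \frac{s}{- \frac{4}{319}} = s \left(- \frac{319}{4}\right) = - \frac{319 s}{4}$)
$\frac{\left(-218517 - 22771\right) \left(-140354 + 52100\right) + R{\left(653 \right)}}{B{\left(-186,313 \right)} - 30912} = \frac{\left(-218517 - 22771\right) \left(-140354 + 52100\right) + 14}{\left(- \frac{319}{4}\right) \left(-186\right) - 30912} = \frac{\left(-241288\right) \left(-88254\right) + 14}{\frac{29667}{2} - 30912} = \frac{21294631152 + 14}{- \frac{32157}{2}} = 21294631166 \left(- \frac{2}{32157}\right) = - \frac{42589262332}{32157}$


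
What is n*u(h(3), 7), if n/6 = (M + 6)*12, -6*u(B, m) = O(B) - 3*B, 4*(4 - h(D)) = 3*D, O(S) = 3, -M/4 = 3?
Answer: -162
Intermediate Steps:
M = -12 (M = -4*3 = -12)
h(D) = 4 - 3*D/4
u(B, m) = -½ + B/2 (u(B, m) = -(3 - 3*B)/6 = -½ + B/2)
n = -432 (n = 6*((-12 + 6)*12) = 6*(-6*12) = 6*(-72) = -432)
n*u(h(3), 7) = -432*(-½ + (4 - ¾*3)/2) = -432*(-½ + (4 - 9/4)/2) = -432*(-½ + (½)*(7/4)) = -432*(-½ + 7/8) = -432*3/8 = -162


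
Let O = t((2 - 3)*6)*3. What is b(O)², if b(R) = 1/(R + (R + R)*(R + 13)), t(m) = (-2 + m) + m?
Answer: 1/5731236 ≈ 1.7448e-7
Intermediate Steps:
t(m) = -2 + 2*m
O = -42 (O = (-2 + 2*((2 - 3)*6))*3 = (-2 + 2*(-1*6))*3 = (-2 + 2*(-6))*3 = (-2 - 12)*3 = -14*3 = -42)
b(R) = 1/(R + 2*R*(13 + R)) (b(R) = 1/(R + (2*R)*(13 + R)) = 1/(R + 2*R*(13 + R)))
b(O)² = (1/((-42)*(27 + 2*(-42))))² = (-1/(42*(27 - 84)))² = (-1/42/(-57))² = (-1/42*(-1/57))² = (1/2394)² = 1/5731236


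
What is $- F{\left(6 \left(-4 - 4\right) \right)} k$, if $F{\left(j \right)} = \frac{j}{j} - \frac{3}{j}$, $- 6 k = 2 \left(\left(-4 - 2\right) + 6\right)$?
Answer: $0$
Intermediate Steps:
$k = 0$ ($k = - \frac{2 \left(\left(-4 - 2\right) + 6\right)}{6} = - \frac{2 \left(-6 + 6\right)}{6} = - \frac{2 \cdot 0}{6} = \left(- \frac{1}{6}\right) 0 = 0$)
$F{\left(j \right)} = 1 - \frac{3}{j}$
$- F{\left(6 \left(-4 - 4\right) \right)} k = - \frac{-3 + 6 \left(-4 - 4\right)}{6 \left(-4 - 4\right)} 0 = - \frac{-3 + 6 \left(-8\right)}{6 \left(-8\right)} 0 = - \frac{-3 - 48}{-48} \cdot 0 = - \frac{\left(-1\right) \left(-51\right)}{48} \cdot 0 = \left(-1\right) \frac{17}{16} \cdot 0 = \left(- \frac{17}{16}\right) 0 = 0$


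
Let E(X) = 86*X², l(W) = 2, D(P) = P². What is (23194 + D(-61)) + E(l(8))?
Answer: 27259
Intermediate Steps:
(23194 + D(-61)) + E(l(8)) = (23194 + (-61)²) + 86*2² = (23194 + 3721) + 86*4 = 26915 + 344 = 27259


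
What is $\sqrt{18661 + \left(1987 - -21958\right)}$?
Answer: $9 \sqrt{526} \approx 206.41$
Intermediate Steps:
$\sqrt{18661 + \left(1987 - -21958\right)} = \sqrt{18661 + \left(1987 + 21958\right)} = \sqrt{18661 + 23945} = \sqrt{42606} = 9 \sqrt{526}$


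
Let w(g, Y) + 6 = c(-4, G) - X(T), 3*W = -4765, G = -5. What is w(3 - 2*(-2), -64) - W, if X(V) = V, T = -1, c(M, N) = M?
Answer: 4738/3 ≈ 1579.3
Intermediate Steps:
W = -4765/3 (W = (⅓)*(-4765) = -4765/3 ≈ -1588.3)
w(g, Y) = -9 (w(g, Y) = -6 + (-4 - 1*(-1)) = -6 + (-4 + 1) = -6 - 3 = -9)
w(3 - 2*(-2), -64) - W = -9 - 1*(-4765/3) = -9 + 4765/3 = 4738/3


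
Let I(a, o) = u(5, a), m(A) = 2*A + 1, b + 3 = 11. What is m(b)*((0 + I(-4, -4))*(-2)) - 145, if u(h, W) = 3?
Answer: -247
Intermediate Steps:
b = 8 (b = -3 + 11 = 8)
m(A) = 1 + 2*A
I(a, o) = 3
m(b)*((0 + I(-4, -4))*(-2)) - 145 = (1 + 2*8)*((0 + 3)*(-2)) - 145 = (1 + 16)*(3*(-2)) - 145 = 17*(-6) - 145 = -102 - 145 = -247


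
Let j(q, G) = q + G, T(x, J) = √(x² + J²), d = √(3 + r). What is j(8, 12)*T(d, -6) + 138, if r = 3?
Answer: 138 + 20*√42 ≈ 267.61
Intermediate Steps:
d = √6 (d = √(3 + 3) = √6 ≈ 2.4495)
T(x, J) = √(J² + x²)
j(q, G) = G + q
j(8, 12)*T(d, -6) + 138 = (12 + 8)*√((-6)² + (√6)²) + 138 = 20*√(36 + 6) + 138 = 20*√42 + 138 = 138 + 20*√42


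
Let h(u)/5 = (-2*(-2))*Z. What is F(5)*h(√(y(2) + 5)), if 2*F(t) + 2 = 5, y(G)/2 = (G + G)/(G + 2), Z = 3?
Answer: 90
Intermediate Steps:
y(G) = 4*G/(2 + G) (y(G) = 2*((G + G)/(G + 2)) = 2*((2*G)/(2 + G)) = 2*(2*G/(2 + G)) = 4*G/(2 + G))
F(t) = 3/2 (F(t) = -1 + (½)*5 = -1 + 5/2 = 3/2)
h(u) = 60 (h(u) = 5*(-2*(-2)*3) = 5*(4*3) = 5*12 = 60)
F(5)*h(√(y(2) + 5)) = (3/2)*60 = 90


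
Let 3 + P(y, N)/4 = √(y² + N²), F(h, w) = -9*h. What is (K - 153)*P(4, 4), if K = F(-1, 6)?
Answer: 1728 - 2304*√2 ≈ -1530.3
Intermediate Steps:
K = 9 (K = -9*(-1) = 9)
P(y, N) = -12 + 4*√(N² + y²) (P(y, N) = -12 + 4*√(y² + N²) = -12 + 4*√(N² + y²))
(K - 153)*P(4, 4) = (9 - 153)*(-12 + 4*√(4² + 4²)) = -144*(-12 + 4*√(16 + 16)) = -144*(-12 + 4*√32) = -144*(-12 + 4*(4*√2)) = -144*(-12 + 16*√2) = 1728 - 2304*√2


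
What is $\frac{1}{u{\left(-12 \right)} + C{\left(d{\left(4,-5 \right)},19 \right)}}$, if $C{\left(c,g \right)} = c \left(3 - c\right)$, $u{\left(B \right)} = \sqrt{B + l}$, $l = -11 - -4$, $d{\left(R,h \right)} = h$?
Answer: $- \frac{40}{1619} - \frac{i \sqrt{19}}{1619} \approx -0.024707 - 0.0026923 i$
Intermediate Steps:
$l = -7$ ($l = -11 + 4 = -7$)
$u{\left(B \right)} = \sqrt{-7 + B}$ ($u{\left(B \right)} = \sqrt{B - 7} = \sqrt{-7 + B}$)
$\frac{1}{u{\left(-12 \right)} + C{\left(d{\left(4,-5 \right)},19 \right)}} = \frac{1}{\sqrt{-7 - 12} - 5 \left(3 - -5\right)} = \frac{1}{\sqrt{-19} - 5 \left(3 + 5\right)} = \frac{1}{i \sqrt{19} - 40} = \frac{1}{-40 + i \sqrt{19}}$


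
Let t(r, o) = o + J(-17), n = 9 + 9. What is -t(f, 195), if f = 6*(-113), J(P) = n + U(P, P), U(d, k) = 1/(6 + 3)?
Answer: -1918/9 ≈ -213.11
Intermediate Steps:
n = 18
U(d, k) = ⅑ (U(d, k) = 1/9 = ⅑)
J(P) = 163/9 (J(P) = 18 + ⅑ = 163/9)
f = -678
t(r, o) = 163/9 + o (t(r, o) = o + 163/9 = 163/9 + o)
-t(f, 195) = -(163/9 + 195) = -1*1918/9 = -1918/9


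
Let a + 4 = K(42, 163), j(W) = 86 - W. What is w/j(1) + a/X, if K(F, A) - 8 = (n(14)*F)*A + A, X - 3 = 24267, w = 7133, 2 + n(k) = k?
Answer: 7204601/82518 ≈ 87.309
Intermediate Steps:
n(k) = -2 + k
X = 24270 (X = 3 + 24267 = 24270)
K(F, A) = 8 + A + 12*A*F (K(F, A) = 8 + (((-2 + 14)*F)*A + A) = 8 + ((12*F)*A + A) = 8 + (12*A*F + A) = 8 + (A + 12*A*F) = 8 + A + 12*A*F)
a = 82319 (a = -4 + (8 + 163 + 12*163*42) = -4 + (8 + 163 + 82152) = -4 + 82323 = 82319)
w/j(1) + a/X = 7133/(86 - 1*1) + 82319/24270 = 7133/(86 - 1) + 82319*(1/24270) = 7133/85 + 82319/24270 = 7204601/82518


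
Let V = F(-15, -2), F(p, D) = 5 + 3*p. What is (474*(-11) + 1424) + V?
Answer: -3830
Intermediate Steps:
V = -40 (V = 5 + 3*(-15) = 5 - 45 = -40)
(474*(-11) + 1424) + V = (474*(-11) + 1424) - 40 = (-5214 + 1424) - 40 = -3790 - 40 = -3830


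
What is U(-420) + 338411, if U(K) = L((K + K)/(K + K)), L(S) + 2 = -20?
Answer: 338389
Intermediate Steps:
L(S) = -22 (L(S) = -2 - 20 = -22)
U(K) = -22
U(-420) + 338411 = -22 + 338411 = 338389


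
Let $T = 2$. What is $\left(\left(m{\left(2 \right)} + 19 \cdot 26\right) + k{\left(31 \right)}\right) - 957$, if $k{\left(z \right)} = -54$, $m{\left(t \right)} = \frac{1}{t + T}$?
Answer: $- \frac{2067}{4} \approx -516.75$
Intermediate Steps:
$m{\left(t \right)} = \frac{1}{2 + t}$ ($m{\left(t \right)} = \frac{1}{t + 2} = \frac{1}{2 + t}$)
$\left(\left(m{\left(2 \right)} + 19 \cdot 26\right) + k{\left(31 \right)}\right) - 957 = \left(\left(\frac{1}{2 + 2} + 19 \cdot 26\right) - 54\right) - 957 = \left(\left(\frac{1}{4} + 494\right) - 54\right) - 957 = \left(\frac{1977}{4} - 54\right) - 957 = \frac{1761}{4} - 957 = - \frac{2067}{4}$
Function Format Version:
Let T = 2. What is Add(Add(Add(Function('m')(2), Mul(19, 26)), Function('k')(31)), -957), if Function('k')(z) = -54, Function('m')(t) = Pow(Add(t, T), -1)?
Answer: Rational(-2067, 4) ≈ -516.75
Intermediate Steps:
Function('m')(t) = Pow(Add(2, t), -1) (Function('m')(t) = Pow(Add(t, 2), -1) = Pow(Add(2, t), -1))
Add(Add(Add(Function('m')(2), Mul(19, 26)), Function('k')(31)), -957) = Add(Add(Add(Pow(Add(2, 2), -1), Mul(19, 26)), -54), -957) = Add(Add(Add(Pow(4, -1), 494), -54), -957) = Add(Add(Add(Rational(1, 4), 494), -54), -957) = Add(Add(Rational(1977, 4), -54), -957) = Add(Rational(1761, 4), -957) = Rational(-2067, 4)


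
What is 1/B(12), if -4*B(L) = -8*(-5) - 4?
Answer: -⅑ ≈ -0.11111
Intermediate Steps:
B(L) = -9 (B(L) = -(-8*(-5) - 4)/4 = -(40 - 4)/4 = -¼*36 = -9)
1/B(12) = 1/(-9) = -⅑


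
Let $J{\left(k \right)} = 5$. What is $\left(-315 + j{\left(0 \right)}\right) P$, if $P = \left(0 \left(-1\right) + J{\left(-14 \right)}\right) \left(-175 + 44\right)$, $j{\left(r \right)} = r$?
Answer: $206325$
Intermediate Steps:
$P = -655$ ($P = \left(0 \left(-1\right) + 5\right) \left(-175 + 44\right) = \left(0 + 5\right) \left(-131\right) = 5 \left(-131\right) = -655$)
$\left(-315 + j{\left(0 \right)}\right) P = \left(-315 + 0\right) \left(-655\right) = \left(-315\right) \left(-655\right) = 206325$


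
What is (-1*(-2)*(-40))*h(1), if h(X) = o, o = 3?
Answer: -240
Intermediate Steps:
h(X) = 3
(-1*(-2)*(-40))*h(1) = (-1*(-2)*(-40))*3 = (2*(-40))*3 = -80*3 = -240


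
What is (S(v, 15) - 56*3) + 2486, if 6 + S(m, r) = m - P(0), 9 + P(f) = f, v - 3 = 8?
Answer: 2332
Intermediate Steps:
v = 11 (v = 3 + 8 = 11)
P(f) = -9 + f
S(m, r) = 3 + m (S(m, r) = -6 + (m - (-9 + 0)) = -6 + (m - 1*(-9)) = -6 + (m + 9) = -6 + (9 + m) = 3 + m)
(S(v, 15) - 56*3) + 2486 = ((3 + 11) - 56*3) + 2486 = (14 - 168) + 2486 = -154 + 2486 = 2332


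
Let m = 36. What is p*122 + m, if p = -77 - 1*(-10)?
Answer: -8138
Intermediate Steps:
p = -67 (p = -77 + 10 = -67)
p*122 + m = -67*122 + 36 = -8174 + 36 = -8138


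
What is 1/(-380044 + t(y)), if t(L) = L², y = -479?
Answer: -1/150603 ≈ -6.6400e-6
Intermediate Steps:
1/(-380044 + t(y)) = 1/(-380044 + (-479)²) = 1/(-380044 + 229441) = 1/(-150603) = -1/150603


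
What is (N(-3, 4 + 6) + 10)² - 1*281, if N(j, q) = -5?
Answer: -256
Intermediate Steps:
(N(-3, 4 + 6) + 10)² - 1*281 = (-5 + 10)² - 1*281 = 5² - 281 = 25 - 281 = -256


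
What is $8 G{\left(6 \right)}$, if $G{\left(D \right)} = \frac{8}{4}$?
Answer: $16$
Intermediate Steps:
$G{\left(D \right)} = 2$ ($G{\left(D \right)} = 8 \cdot \frac{1}{4} = 2$)
$8 G{\left(6 \right)} = 8 \cdot 2 = 16$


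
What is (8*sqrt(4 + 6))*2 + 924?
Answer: 924 + 16*sqrt(10) ≈ 974.60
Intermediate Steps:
(8*sqrt(4 + 6))*2 + 924 = (8*sqrt(10))*2 + 924 = 16*sqrt(10) + 924 = 924 + 16*sqrt(10)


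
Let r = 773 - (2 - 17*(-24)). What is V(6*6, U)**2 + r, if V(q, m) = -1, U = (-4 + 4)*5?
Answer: 364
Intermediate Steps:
U = 0 (U = 0*5 = 0)
r = 363 (r = 773 - (2 + 408) = 773 - 1*410 = 773 - 410 = 363)
V(6*6, U)**2 + r = (-1)**2 + 363 = 1 + 363 = 364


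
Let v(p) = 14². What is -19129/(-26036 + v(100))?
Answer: 19129/25840 ≈ 0.74029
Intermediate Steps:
v(p) = 196
-19129/(-26036 + v(100)) = -19129/(-26036 + 196) = -19129/(-25840) = -19129*(-1/25840) = 19129/25840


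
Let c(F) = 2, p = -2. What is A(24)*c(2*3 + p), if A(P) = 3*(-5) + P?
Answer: 18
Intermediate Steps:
A(P) = -15 + P
A(24)*c(2*3 + p) = (-15 + 24)*2 = 9*2 = 18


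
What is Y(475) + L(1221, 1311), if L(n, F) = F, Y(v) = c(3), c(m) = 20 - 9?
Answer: 1322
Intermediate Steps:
c(m) = 11
Y(v) = 11
Y(475) + L(1221, 1311) = 11 + 1311 = 1322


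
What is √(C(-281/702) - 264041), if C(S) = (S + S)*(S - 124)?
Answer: I*√130071382066/702 ≈ 513.75*I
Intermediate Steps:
C(S) = 2*S*(-124 + S) (C(S) = (2*S)*(-124 + S) = 2*S*(-124 + S))
√(C(-281/702) - 264041) = √(2*(-281/702)*(-124 - 281/702) - 264041) = √(2*(-281/702)*(-87329/702) - 264041) = √(24539449/246402 - 264041) = √(-65035691033/246402) = I*√130071382066/702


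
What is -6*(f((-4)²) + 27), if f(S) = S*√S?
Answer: -546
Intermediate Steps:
f(S) = S^(3/2)
-6*(f((-4)²) + 27) = -6*(((-4)²)^(3/2) + 27) = -6*(16^(3/2) + 27) = -6*(64 + 27) = -6*91 = -546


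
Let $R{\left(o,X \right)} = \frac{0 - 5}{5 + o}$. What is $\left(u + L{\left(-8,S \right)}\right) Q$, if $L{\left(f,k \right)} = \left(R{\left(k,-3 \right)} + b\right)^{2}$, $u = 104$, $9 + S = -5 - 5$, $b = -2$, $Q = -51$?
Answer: $- \frac{1066563}{196} \approx -5441.6$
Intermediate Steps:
$S = -19$ ($S = -9 - 10 = -19$)
$R{\left(o,X \right)} = - \frac{5}{5 + o}$
$L{\left(f,k \right)} = \left(-2 - \frac{5}{5 + k}\right)^{2}$ ($L{\left(f,k \right)} = \left(- \frac{5}{5 + k} - 2\right)^{2} = \left(-2 - \frac{5}{5 + k}\right)^{2}$)
$\left(u + L{\left(-8,S \right)}\right) Q = \left(104 + \frac{\left(15 + 2 \left(-19\right)\right)^{2}}{\left(5 - 19\right)^{2}}\right) \left(-51\right) = \left(104 + \frac{\left(15 - 38\right)^{2}}{196}\right) \left(-51\right) = \left(104 + \frac{\left(-23\right)^{2}}{196}\right) \left(-51\right) = \left(104 + \frac{1}{196} \cdot 529\right) \left(-51\right) = \left(104 + \frac{529}{196}\right) \left(-51\right) = \frac{20913}{196} \left(-51\right) = - \frac{1066563}{196}$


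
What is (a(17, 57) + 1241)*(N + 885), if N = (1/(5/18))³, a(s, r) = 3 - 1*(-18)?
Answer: 146968734/125 ≈ 1.1758e+6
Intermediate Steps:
a(s, r) = 21 (a(s, r) = 3 + 18 = 21)
N = 5832/125 (N = (1/(5*(1/18)))³ = (1/(5/18))³ = (18/5)³ = 5832/125 ≈ 46.656)
(a(17, 57) + 1241)*(N + 885) = (21 + 1241)*(5832/125 + 885) = 1262*(116457/125) = 146968734/125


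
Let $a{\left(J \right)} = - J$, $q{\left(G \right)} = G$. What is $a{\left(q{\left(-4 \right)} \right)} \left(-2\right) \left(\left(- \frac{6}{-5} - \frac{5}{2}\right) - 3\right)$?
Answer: $\frac{172}{5} \approx 34.4$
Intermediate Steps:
$a{\left(q{\left(-4 \right)} \right)} \left(-2\right) \left(\left(- \frac{6}{-5} - \frac{5}{2}\right) - 3\right) = \left(-1\right) \left(-4\right) \left(-2\right) \left(\left(- \frac{6}{-5} - \frac{5}{2}\right) - 3\right) = 4 \left(-2\right) \left(\left(\left(-6\right) \left(- \frac{1}{5}\right) - \frac{5}{2}\right) - 3\right) = - 8 \left(\left(\frac{6}{5} - \frac{5}{2}\right) - 3\right) = - 8 \left(- \frac{13}{10} - 3\right) = \left(-8\right) \left(- \frac{43}{10}\right) = \frac{172}{5}$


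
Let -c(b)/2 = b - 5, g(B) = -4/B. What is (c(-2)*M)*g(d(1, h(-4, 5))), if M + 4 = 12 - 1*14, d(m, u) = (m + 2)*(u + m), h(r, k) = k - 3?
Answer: 112/3 ≈ 37.333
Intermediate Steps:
h(r, k) = -3 + k
d(m, u) = (2 + m)*(m + u)
M = -6 (M = -4 + (12 - 1*14) = -4 + (12 - 14) = -4 - 2 = -6)
c(b) = 10 - 2*b (c(b) = -2*(b - 5) = -2*(-5 + b) = 10 - 2*b)
(c(-2)*M)*g(d(1, h(-4, 5))) = ((10 - 2*(-2))*(-6))*(-4/(1**2 + 2*1 + 2*(-3 + 5) + 1*(-3 + 5))) = ((10 + 4)*(-6))*(-4/(1 + 2 + 2*2 + 1*2)) = (14*(-6))*(-4/(1 + 2 + 4 + 2)) = -(-336)/9 = -84*(-4/9) = 112/3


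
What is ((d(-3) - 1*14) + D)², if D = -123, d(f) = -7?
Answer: 20736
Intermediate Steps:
((d(-3) - 1*14) + D)² = ((-7 - 1*14) - 123)² = ((-7 - 14) - 123)² = (-21 - 123)² = (-144)² = 20736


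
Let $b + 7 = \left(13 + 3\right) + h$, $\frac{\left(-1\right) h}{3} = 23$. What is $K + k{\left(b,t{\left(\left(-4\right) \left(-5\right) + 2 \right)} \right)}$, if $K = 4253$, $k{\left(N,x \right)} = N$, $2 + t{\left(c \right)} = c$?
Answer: $4193$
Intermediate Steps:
$h = -69$ ($h = \left(-3\right) 23 = -69$)
$b = -60$ ($b = -7 + \left(\left(13 + 3\right) - 69\right) = -7 + \left(16 - 69\right) = -7 - 53 = -60$)
$t{\left(c \right)} = -2 + c$
$K + k{\left(b,t{\left(\left(-4\right) \left(-5\right) + 2 \right)} \right)} = 4253 - 60 = 4193$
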